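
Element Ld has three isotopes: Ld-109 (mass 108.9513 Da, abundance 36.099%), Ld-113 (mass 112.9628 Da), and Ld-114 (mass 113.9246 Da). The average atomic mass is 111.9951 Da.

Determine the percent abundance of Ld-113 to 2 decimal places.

Let x and y be the fractions of Ld-113 and Ld-114. Then x + y = 1 − 0.36099 = 0.63901 and 112.9628x + 113.9246y = 111.9951 − 0.36099×108.9513 = 72.664770213.
Substituting: 112.9628x + 113.9246(0.63901 − x) = 72.664770213
(112.9628 − 113.9246)x = -0.134188433  ⇒  x = 0.13952, y = 0.49949
Ld-113: 13.95%, Ld-114: 49.95%.

13.95%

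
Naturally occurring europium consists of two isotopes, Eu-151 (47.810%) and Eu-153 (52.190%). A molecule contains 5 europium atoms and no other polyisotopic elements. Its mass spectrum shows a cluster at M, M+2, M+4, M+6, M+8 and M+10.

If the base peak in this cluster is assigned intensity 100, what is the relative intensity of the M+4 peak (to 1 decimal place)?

Term probabilities: M 0.0250, M+2 0.1363, M+4 0.2977, M+6 0.3249, M+8 0.1774, M+10 0.0387. Base peak = M+6.
P(M+6) = C(5,3) × 0.47810^2 × 0.52190^3 = 10 × 0.22857961 × 0.14215492 = 0.324937 (base)
P(M+4) = C(5,2) × 0.47810^3 × 0.52190^2 = 10 × 0.10928391 × 0.27237961 = 0.297667
Relative intensity = 0.297667 / 0.324937 × 100 = 91.6

91.6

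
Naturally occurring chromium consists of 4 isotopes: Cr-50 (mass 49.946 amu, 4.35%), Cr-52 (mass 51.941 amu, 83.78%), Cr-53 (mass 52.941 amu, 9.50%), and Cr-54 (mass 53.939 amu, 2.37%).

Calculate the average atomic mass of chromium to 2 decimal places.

52.00 amu

The abundance-weighted mean is 0.0435 × 49.946 + 0.8378 × 51.941 + 0.0950 × 52.941 + 0.0237 × 53.939
= 2.1727 + 43.5162 + 5.0294 + 1.2784 = 51.9967 amu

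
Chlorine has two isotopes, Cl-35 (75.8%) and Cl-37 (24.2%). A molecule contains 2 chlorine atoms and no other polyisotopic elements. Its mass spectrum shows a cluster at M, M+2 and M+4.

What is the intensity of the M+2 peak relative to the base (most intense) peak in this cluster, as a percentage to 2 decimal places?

63.85%

Term probabilities: M 0.5746, M+2 0.3669, M+4 0.0586. Base peak = M.
P(M) = C(2,0) × 0.758^2 × 0.242^0 = 1 × 0.574564 × 1.0000 = 0.574564 (base)
P(M+2) = C(2,1) × 0.758^1 × 0.242^1 = 2 × 0.7580 × 0.2420 = 0.366872
Relative intensity = 0.366872 / 0.574564 × 100 = 63.85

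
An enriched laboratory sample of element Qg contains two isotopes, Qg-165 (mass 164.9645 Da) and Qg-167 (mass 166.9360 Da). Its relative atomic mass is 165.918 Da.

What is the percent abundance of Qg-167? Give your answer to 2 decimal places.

Let x be the fractional abundance of Qg-165; then Qg-167 has abundance 1 − x.
164.9645·x + 166.9360·(1 − x) = 165.918
(164.9645 − 166.9360)·x = 165.918 − 166.9360
x = -1.0180 / -1.9715 = 0.51636 → 51.64% Qg-165, 48.36% Qg-167.

48.36%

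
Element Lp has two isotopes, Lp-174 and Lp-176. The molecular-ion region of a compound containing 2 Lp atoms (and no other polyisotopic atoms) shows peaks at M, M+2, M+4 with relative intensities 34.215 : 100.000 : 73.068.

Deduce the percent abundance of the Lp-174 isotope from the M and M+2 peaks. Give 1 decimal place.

40.6%

Let p = fractional abundance of Lp-174. I(M+2)/I(M) = [C(2,1)·p^1·(1−p)] / p^2 = 2·(1−p)/p = 100.000/34.215 = 2.9227
(1−p)/p = 2.9227/2 = 1.4613  ⇒  p = 1/(1 + 1.4613) = 0.4063
Lp-174: 40.6%, Lp-176: 59.4%.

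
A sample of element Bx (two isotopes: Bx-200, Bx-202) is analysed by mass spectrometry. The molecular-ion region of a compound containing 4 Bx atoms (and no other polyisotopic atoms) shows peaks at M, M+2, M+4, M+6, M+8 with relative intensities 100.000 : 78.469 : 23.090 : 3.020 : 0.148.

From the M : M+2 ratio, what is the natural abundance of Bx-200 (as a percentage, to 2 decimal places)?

83.60%

If p is the fraction of Bx that is Bx-200, then I(M+2)/I(M) = [C(4,1)·p^3·(1−p)] / p^4 = 4·(1−p)/p = 78.469/100.000 = 0.7847
(1−p)/p = 0.7847/4 = 0.1962  ⇒  p = 1/(1 + 0.1962) = 0.8360
Bx-200: 83.60%, Bx-202: 16.40%.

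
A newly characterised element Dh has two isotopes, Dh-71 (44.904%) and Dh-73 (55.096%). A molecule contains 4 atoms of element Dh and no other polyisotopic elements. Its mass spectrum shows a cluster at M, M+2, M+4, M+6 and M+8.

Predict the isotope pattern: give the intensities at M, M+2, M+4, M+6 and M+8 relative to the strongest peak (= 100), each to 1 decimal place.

11.1 : 54.3 : 100.0 : 81.8 : 25.1

Each Dh atom is independently Dh-71 (p = 0.44904) or Dh-73 (q = 0.55096); the cluster is the binomial expansion (p + q)^4.
P(M) = 0.44904^4 = 0.040657
P(M+2) = 4 × 0.44904^3 × 0.55096^1 = 0.199542
P(M+4) = 6 × 0.44904^2 × 0.55096^2 = 0.367250
P(M+6) = 4 × 0.44904^1 × 0.55096^3 = 0.300404
P(M+8) = 0.55096^4 = 0.092147
The M+4 peak is largest (0.367250); scaling to 100 gives 11.1 : 54.3 : 100.0 : 81.8 : 25.1.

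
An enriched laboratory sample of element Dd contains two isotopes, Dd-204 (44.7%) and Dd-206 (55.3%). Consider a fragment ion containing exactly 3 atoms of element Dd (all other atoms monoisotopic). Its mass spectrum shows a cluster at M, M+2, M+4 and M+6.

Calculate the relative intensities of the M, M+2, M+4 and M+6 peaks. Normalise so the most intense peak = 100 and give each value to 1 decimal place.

Each Dd atom is independently Dd-204 (p = 0.447) or Dd-206 (q = 0.553); the cluster is the binomial expansion (p + q)^3.
P(M) = 0.447^3 = 0.089315
P(M+2) = 3 × 0.447^2 × 0.553^1 = 0.331483
P(M+4) = 3 × 0.447^1 × 0.553^2 = 0.410090
P(M+6) = 0.553^3 = 0.169112
The M+4 peak is largest (0.410090); scaling to 100 gives 21.8 : 80.8 : 100.0 : 41.2.

21.8 : 80.8 : 100.0 : 41.2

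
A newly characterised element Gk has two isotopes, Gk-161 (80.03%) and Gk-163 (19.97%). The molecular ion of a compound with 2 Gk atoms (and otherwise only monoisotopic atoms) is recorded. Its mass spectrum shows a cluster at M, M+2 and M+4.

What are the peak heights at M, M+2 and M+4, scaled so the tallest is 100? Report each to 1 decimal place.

100.0 : 49.9 : 6.2

Expanding (0.8003 + 0.1997)^2:
P(M) = 0.8003^2 = 0.640480
P(M+2) = 2 × 0.8003^1 × 0.1997^1 = 0.319640
P(M+4) = 0.1997^2 = 0.039880
The M peak is largest (0.640480); scaling to 100 gives 100.0 : 49.9 : 6.2.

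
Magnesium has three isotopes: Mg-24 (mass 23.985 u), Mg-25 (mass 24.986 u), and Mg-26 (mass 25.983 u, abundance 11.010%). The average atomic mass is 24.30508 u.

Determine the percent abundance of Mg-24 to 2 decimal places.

Let x and y be the fractions of Mg-24 and Mg-25. Then x + y = 1 − 0.11010 = 0.88990 and 23.985x + 24.986y = 24.30508 − 0.11010×25.983 = 21.4443517.
Substituting: 23.985x + 24.986(0.88990 − x) = 21.4443517
(23.985 − 24.986)x = -0.7906897  ⇒  x = 0.78990, y = 0.10000
Mg-24: 78.99%, Mg-25: 10.00%.

78.99%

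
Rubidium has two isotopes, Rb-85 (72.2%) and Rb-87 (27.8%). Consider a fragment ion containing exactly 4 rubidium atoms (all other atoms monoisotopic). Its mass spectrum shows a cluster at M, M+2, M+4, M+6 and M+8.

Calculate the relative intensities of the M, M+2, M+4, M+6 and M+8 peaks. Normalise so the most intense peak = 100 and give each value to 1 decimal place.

Each Rb atom is independently Rb-85 (p = 0.722) or Rb-87 (q = 0.278); the cluster is the binomial expansion (p + q)^4.
P(M) = 0.722^4 = 0.271737
P(M+2) = 4 × 0.722^3 × 0.278^1 = 0.418520
P(M+4) = 6 × 0.722^2 × 0.278^2 = 0.241721
P(M+6) = 4 × 0.722^1 × 0.278^3 = 0.062049
P(M+8) = 0.278^4 = 0.005973
The M+2 peak is largest (0.418520); scaling to 100 gives 64.9 : 100.0 : 57.8 : 14.8 : 1.4.

64.9 : 100.0 : 57.8 : 14.8 : 1.4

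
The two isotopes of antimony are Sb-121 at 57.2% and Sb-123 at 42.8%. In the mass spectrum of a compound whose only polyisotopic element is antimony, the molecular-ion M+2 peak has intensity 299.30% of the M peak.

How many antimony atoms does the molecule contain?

4

The M+2/M ratio from n Sb atoms is n · q/p = n · 0.428/0.572.
n = 2.9930 × 0.572/0.428 = 4.00 ≈ 4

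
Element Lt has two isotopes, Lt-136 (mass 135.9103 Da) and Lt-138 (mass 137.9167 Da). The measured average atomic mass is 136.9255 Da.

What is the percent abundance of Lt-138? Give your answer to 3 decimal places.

Writing the weighted mean with unknown fraction x of Lt-136:
135.9103·x + 137.9167·(1 − x) = 136.9255
(135.9103 − 137.9167)·x = 136.9255 − 137.9167
x = -0.9912 / -2.0064 = 0.49402 → 49.402% Lt-136, 50.598% Lt-138.

50.598%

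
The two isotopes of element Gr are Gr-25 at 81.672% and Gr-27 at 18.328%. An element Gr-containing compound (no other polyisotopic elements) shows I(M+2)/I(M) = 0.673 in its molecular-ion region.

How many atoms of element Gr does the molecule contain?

3

The M+2/M ratio from n Gr atoms is n · q/p = n · 0.18328/0.81672.
n = 0.673 × 0.81672/0.18328 = 3.00 ≈ 3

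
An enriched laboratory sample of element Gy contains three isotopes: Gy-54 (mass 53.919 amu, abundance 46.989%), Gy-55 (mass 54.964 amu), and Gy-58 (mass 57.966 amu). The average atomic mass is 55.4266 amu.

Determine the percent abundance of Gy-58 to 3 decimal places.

Let x and y be the fractions of Gy-55 and Gy-58. Then x + y = 1 − 0.46989 = 0.53011 and 54.964x + 57.966y = 55.4266 − 0.46989×53.919 = 30.09060109.
Substituting: 54.964x + 57.966(0.53011 − x) = 30.09060109
(54.964 − 57.966)x = -0.63775517  ⇒  x = 0.21244, y = 0.31767
Gy-55: 21.244%, Gy-58: 31.767%.

31.767%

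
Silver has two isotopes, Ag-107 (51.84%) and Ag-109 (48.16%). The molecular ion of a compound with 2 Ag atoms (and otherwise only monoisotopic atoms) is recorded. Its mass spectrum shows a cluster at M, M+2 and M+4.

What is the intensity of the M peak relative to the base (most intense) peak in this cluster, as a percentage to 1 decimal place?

Term probabilities: M 0.2687, M+2 0.4993, M+4 0.2319. Base peak = M+2.
P(M+2) = C(2,1) × 0.5184^1 × 0.4816^1 = 2 × 0.5184 × 0.4816 = 0.499323 (base)
P(M) = C(2,0) × 0.5184^2 × 0.4816^0 = 1 × 0.26873856 × 1.0000 = 0.268739
Relative intensity = 0.268739 / 0.499323 × 100 = 53.8

53.8%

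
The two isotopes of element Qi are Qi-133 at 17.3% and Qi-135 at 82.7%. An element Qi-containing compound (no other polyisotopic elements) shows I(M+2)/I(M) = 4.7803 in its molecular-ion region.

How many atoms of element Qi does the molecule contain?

1

The M+2/M ratio from n Qi atoms is n · q/p = n · 0.827/0.173.
n = 4.7803 × 0.173/0.827 = 1.00 ≈ 1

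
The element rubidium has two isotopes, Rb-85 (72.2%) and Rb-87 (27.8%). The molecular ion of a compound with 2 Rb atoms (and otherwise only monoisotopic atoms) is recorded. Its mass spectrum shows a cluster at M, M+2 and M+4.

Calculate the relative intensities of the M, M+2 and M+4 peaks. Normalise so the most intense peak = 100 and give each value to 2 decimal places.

Expanding (0.722 + 0.278)^2:
P(M) = 0.722^2 = 0.521284
P(M+2) = 2 × 0.722^1 × 0.278^1 = 0.401432
P(M+4) = 0.278^2 = 0.077284
The M peak is largest (0.521284); scaling to 100 gives 100.00 : 77.01 : 14.83.

100.00 : 77.01 : 14.83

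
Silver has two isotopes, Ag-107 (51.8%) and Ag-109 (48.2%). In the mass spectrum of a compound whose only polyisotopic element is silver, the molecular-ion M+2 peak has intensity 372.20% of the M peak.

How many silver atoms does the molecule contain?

With n Ag atoms, P(M+2)/P(M) = C(n,1)·p^(n−1)q / p^n = n·q/p = n · 0.482/0.518.
n = 3.7220 × 0.518/0.482 = 4.00 ≈ 4

4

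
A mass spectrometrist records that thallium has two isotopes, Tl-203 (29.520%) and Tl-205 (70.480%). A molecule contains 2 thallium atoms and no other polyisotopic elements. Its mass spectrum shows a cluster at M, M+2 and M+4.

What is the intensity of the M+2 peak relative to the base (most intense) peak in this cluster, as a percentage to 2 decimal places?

83.77%

(0.29520 + 0.70480)^2 gives M 0.0871, M+2 0.4161, M+4 0.4967; the largest is M+4.
P(M+4) = C(2,2) × 0.29520^0 × 0.70480^2 = 1 × 1.0000 × 0.49674304 = 0.496743 (base)
P(M+2) = C(2,1) × 0.29520^1 × 0.70480^1 = 2 × 0.2952 × 0.7048 = 0.416114
Relative intensity = 0.416114 / 0.496743 × 100 = 83.77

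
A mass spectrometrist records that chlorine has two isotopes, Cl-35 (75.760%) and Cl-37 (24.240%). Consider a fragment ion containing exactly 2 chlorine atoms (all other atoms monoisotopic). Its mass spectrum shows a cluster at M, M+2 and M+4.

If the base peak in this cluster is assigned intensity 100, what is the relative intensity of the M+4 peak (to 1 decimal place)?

(0.75760 + 0.24240)^2 gives M 0.5740, M+2 0.3673, M+4 0.0588; the largest is M.
P(M) = C(2,0) × 0.75760^2 × 0.24240^0 = 1 × 0.57395776 × 1.0000 = 0.573958 (base)
P(M+4) = C(2,2) × 0.75760^0 × 0.24240^2 = 1 × 1.0000 × 0.05875776 = 0.058758
Relative intensity = 0.058758 / 0.573958 × 100 = 10.2

10.2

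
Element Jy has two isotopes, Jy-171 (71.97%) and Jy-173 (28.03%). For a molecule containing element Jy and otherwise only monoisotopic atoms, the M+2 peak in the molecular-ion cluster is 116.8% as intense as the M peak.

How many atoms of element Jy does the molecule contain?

3

For n independent Jy atoms, I(M+2)/I(M) = n · (abundance Jy-173) / (abundance Jy-171) = n · 0.2803/0.7197.
n = 1.168 × 0.7197/0.2803 = 3.00 ≈ 3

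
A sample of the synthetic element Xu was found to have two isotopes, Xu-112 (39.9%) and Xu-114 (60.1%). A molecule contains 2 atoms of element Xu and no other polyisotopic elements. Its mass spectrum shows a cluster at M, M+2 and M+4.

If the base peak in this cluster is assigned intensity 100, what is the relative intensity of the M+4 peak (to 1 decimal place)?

75.3

(0.399 + 0.601)^2 gives M 0.1592, M+2 0.4796, M+4 0.3612; the largest is M+2.
P(M+2) = C(2,1) × 0.399^1 × 0.601^1 = 2 × 0.3990 × 0.6010 = 0.479598 (base)
P(M+4) = C(2,2) × 0.399^0 × 0.601^2 = 1 × 1.0000 × 0.361201 = 0.361201
Relative intensity = 0.361201 / 0.479598 × 100 = 75.3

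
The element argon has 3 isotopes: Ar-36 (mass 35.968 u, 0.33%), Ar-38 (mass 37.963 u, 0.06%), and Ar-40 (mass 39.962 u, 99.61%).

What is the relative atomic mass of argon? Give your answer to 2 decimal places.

39.95 u

The abundance-weighted mean is 0.0033 × 35.968 + 0.0006 × 37.963 + 0.9961 × 39.962
= 0.1187 + 0.0228 + 39.8061 = 39.9476 u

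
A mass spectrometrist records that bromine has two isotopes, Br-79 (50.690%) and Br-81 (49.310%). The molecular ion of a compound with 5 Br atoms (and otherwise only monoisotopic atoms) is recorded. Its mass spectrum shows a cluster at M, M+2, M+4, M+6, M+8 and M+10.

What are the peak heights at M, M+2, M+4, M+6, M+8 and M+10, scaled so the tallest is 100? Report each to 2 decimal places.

10.57 : 51.40 : 100.00 : 97.28 : 47.31 : 9.21

Expanding (0.50690 + 0.49310)^5:
P(M) = 0.50690^5 = 0.033467
P(M+2) = 5 × 0.50690^4 × 0.49310^1 = 0.162777
P(M+4) = 10 × 0.50690^3 × 0.49310^2 = 0.316692
P(M+6) = 10 × 0.50690^2 × 0.49310^3 = 0.308070
P(M+8) = 5 × 0.50690^1 × 0.49310^4 = 0.149842
P(M+10) = 0.49310^5 = 0.029152
The M+4 peak is largest (0.316692); scaling to 100 gives 10.57 : 51.40 : 100.00 : 97.28 : 47.31 : 9.21.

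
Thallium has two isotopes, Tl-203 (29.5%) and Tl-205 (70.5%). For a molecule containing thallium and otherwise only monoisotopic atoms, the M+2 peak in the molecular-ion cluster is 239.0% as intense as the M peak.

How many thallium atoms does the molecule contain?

With n Tl atoms, P(M+2)/P(M) = C(n,1)·p^(n−1)q / p^n = n·q/p = n · 0.705/0.295.
n = 2.390 × 0.295/0.705 = 1.00 ≈ 1

1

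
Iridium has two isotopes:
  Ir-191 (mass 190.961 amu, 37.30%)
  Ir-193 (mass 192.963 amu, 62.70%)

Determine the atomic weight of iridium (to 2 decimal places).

192.22 amu

Average mass = Σ (abundance × isotope mass) = 0.3730 × 190.961 + 0.6270 × 192.963
= 71.2285 + 120.9878 = 192.2163 amu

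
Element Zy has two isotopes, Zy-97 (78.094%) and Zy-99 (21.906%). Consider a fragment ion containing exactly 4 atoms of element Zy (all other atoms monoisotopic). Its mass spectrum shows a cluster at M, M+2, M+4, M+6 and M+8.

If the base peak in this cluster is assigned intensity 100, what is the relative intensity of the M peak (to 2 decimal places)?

89.12

Binomial terms of (0.78094 + 0.21906)^4: M 0.3719, M+2 0.4173, M+4 0.1756, M+6 0.0328, M+8 0.0023 → M+2 is the base peak.
P(M+2) = C(4,1) × 0.78094^3 × 0.21906^1 = 4 × 0.47626976 × 0.21906 = 0.417327 (base)
P(M) = C(4,0) × 0.78094^4 × 0.21906^0 = 1 × 0.3719381 × 1.0000 = 0.371938
Relative intensity = 0.371938 / 0.417327 × 100 = 89.12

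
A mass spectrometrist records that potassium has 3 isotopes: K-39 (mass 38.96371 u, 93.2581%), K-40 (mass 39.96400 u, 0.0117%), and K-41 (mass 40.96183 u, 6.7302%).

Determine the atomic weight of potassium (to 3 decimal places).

Weight each isotope mass by its fractional abundance: 0.932581 × 38.96371 + 0.000117 × 39.96400 + 0.067302 × 40.96183
= 36.336816 + 0.004676 + 2.756813 = 39.098305 u

39.098 u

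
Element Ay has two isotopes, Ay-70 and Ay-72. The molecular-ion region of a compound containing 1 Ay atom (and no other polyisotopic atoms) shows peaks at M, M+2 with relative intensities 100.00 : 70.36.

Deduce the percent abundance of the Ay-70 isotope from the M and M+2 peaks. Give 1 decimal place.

Write p for the Ay-70 fraction. I(M+2)/I(M) = [C(1,1)·p^0·(1−p)] / p^1 = 1·(1−p)/p = 70.36/100.00 = 0.7036
(1−p)/p = 0.7036/1 = 0.7036  ⇒  p = 1/(1 + 0.7036) = 0.5870
Ay-70: 58.7%, Ay-72: 41.3%.

58.7%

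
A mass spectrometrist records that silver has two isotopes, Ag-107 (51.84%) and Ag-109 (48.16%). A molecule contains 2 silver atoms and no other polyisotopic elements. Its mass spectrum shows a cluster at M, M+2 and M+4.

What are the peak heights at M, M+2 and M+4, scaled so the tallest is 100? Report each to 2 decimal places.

53.82 : 100.00 : 46.45

Expanding (0.5184 + 0.4816)^2:
P(M) = 0.5184^2 = 0.268739
P(M+2) = 2 × 0.5184^1 × 0.4816^1 = 0.499323
P(M+4) = 0.4816^2 = 0.231939
The M+2 peak is largest (0.499323); scaling to 100 gives 53.82 : 100.00 : 46.45.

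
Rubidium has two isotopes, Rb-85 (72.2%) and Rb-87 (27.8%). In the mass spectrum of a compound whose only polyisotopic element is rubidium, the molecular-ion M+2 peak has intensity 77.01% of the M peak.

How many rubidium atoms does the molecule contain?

2

For n independent Rb atoms, I(M+2)/I(M) = n · (abundance Rb-87) / (abundance Rb-85) = n · 0.278/0.722.
n = 0.7701 × 0.722/0.278 = 2.00 ≈ 2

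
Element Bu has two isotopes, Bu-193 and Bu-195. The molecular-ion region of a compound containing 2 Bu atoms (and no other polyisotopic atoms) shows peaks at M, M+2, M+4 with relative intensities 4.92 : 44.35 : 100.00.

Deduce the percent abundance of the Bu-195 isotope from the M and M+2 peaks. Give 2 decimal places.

Let p = fractional abundance of Bu-193. I(M+2)/I(M) = [C(2,1)·p^1·(1−p)] / p^2 = 2·(1−p)/p = 44.35/4.92 = 9.0142
(1−p)/p = 9.0142/2 = 4.5071  ⇒  p = 1/(1 + 4.5071) = 0.1816
Bu-193: 18.16%, Bu-195: 81.84%.

81.84%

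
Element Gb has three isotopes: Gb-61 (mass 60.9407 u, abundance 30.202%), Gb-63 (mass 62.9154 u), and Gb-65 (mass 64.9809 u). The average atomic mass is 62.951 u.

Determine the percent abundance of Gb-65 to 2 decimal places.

30.60%

Let x and y be the fractions of Gb-63 and Gb-65. Then x + y = 1 − 0.30202 = 0.69798 and 62.9154x + 64.9809y = 62.951 − 0.30202×60.9407 = 44.545689786.
Substituting: 62.9154x + 64.9809(0.69798 − x) = 44.545689786
(62.9154 − 64.9809)x = -0.809678796  ⇒  x = 0.39200, y = 0.30598
Gb-63: 39.20%, Gb-65: 30.60%.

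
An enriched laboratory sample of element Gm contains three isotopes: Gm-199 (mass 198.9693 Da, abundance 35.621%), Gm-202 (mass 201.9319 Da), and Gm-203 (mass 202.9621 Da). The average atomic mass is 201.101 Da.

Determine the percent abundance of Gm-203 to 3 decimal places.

Let x and y be the fractions of Gm-202 and Gm-203. Then x + y = 1 − 0.35621 = 0.64379 and 201.9319x + 202.9621y = 201.101 − 0.35621×198.9693 = 130.226145647.
Substituting: 201.9319x + 202.9621(0.64379 − x) = 130.226145647
(201.9319 − 202.9621)x = -0.438824712  ⇒  x = 0.42596, y = 0.21783
Gm-202: 42.596%, Gm-203: 21.783%.

21.783%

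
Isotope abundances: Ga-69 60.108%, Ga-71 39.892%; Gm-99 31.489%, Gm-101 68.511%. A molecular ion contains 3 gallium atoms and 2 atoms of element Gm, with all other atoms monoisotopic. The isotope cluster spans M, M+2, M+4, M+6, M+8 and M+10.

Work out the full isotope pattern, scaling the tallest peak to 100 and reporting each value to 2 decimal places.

6.47 : 41.01 : 95.16 : 100.00 : 48.66 : 8.95

Gallium pattern (n=3): 0.2171685 : 0.432386 : 0.2869625 : 0.063483
Element Gm pattern (n=2): 0.09915571 : 0.43146858 : 0.46937571
Convolve the two distributions (both contribute in 2-u steps):
  M: 0.2171685×0.09915571 = 0.021533
  M+2: 0.2171685×0.43146858 + 0.432386×0.09915571 = 0.136575
  M+4: 0.2171685×0.46937571 + 0.432386×0.43146858 + 0.2869625×0.09915571 = 0.316949
  M+6: 0.432386×0.46937571 + 0.2869625×0.43146858 + 0.063483×0.09915571 = 0.333061
  M+8: 0.2869625×0.46937571 + 0.063483×0.43146858 = 0.162084
  M+10: 0.063483×0.46937571 = 0.029797
Scale to base peak (0.333061) = 100: 6.47 : 41.01 : 95.16 : 100.00 : 48.66 : 8.95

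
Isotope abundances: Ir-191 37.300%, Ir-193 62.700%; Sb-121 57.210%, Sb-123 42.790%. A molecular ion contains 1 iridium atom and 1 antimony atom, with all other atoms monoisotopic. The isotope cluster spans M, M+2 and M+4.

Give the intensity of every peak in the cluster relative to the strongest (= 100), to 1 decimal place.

41.2 : 100.0 : 51.8

Iridium pattern (n=1): 0.3730 : 0.6270
Antimony pattern (n=1): 0.5721 : 0.4279
Convolve the two distributions (both contribute in 2-u steps):
  M: 0.3730×0.5721 = 0.213393
  M+2: 0.3730×0.4279 + 0.6270×0.5721 = 0.518313
  M+4: 0.6270×0.4279 = 0.268293
Scale to base peak (0.518313) = 100: 41.2 : 100.0 : 51.8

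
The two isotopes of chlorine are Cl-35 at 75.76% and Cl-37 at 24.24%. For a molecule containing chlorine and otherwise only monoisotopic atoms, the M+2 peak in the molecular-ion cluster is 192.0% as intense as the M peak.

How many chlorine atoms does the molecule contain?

The M+2/M ratio from n Cl atoms is n · q/p = n · 0.2424/0.7576.
n = 1.920 × 0.7576/0.2424 = 6.00 ≈ 6

6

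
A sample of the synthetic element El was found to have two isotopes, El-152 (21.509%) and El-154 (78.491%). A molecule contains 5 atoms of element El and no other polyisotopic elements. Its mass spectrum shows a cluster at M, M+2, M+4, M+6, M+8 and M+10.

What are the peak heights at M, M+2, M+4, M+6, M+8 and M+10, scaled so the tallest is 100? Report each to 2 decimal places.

Expanding (0.21509 + 0.78491)^5:
P(M) = 0.21509^5 = 0.000460
P(M+2) = 5 × 0.21509^4 × 0.78491^1 = 0.008400
P(M+4) = 10 × 0.21509^3 × 0.78491^2 = 0.061306
P(M+6) = 10 × 0.21509^2 × 0.78491^3 = 0.223718
P(M+8) = 5 × 0.21509^1 × 0.78491^4 = 0.408197
P(M+10) = 0.78491^5 = 0.297920
The M+8 peak is largest (0.408197); scaling to 100 gives 0.11 : 2.06 : 15.02 : 54.81 : 100.00 : 72.98.

0.11 : 2.06 : 15.02 : 54.81 : 100.00 : 72.98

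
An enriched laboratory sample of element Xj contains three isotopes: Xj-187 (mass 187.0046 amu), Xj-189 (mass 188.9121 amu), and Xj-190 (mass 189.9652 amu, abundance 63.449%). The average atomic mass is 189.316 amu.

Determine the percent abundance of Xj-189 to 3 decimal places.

22.696%

The remaining 36.551% is split between Xj-187 (fraction x) and Xj-189 (fraction 0.36551 − x).
Substituting: 187.0046x + 188.9121(0.36551 − x) = 68.784980252
(187.0046 − 188.9121)x = -0.264281419  ⇒  x = 0.13855, y = 0.22696
Xj-187: 13.855%, Xj-189: 22.696%.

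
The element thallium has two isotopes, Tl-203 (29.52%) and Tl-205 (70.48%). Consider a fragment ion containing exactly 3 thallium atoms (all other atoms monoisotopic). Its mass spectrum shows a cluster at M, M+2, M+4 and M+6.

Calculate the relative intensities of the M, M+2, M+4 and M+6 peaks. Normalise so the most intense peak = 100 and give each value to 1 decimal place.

Expanding (0.2952 + 0.7048)^3:
P(M) = 0.2952^3 = 0.025725
P(M+2) = 3 × 0.2952^2 × 0.7048^1 = 0.184255
P(M+4) = 3 × 0.2952^1 × 0.7048^2 = 0.439916
P(M+6) = 0.7048^3 = 0.350104
The M+4 peak is largest (0.439916); scaling to 100 gives 5.8 : 41.9 : 100.0 : 79.6.

5.8 : 41.9 : 100.0 : 79.6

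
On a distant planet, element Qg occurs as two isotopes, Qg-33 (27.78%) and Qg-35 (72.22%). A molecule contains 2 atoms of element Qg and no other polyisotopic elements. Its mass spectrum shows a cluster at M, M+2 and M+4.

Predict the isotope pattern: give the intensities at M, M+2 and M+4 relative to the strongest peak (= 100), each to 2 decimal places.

14.80 : 76.93 : 100.00

The 2 Qg atoms are independent, so intensities follow the terms of (0.2778 + 0.7222)^2.
P(M) = 0.2778^2 = 0.077173
P(M+2) = 2 × 0.2778^1 × 0.7222^1 = 0.401254
P(M+4) = 0.7222^2 = 0.521573
The M+4 peak is largest (0.521573); scaling to 100 gives 14.80 : 76.93 : 100.00.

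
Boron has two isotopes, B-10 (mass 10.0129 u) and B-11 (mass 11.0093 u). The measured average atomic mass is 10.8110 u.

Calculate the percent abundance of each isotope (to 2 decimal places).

B-10: 19.90%, B-11: 80.10%

Let x be the fractional abundance of B-10; then B-11 has abundance 1 − x.
10.0129·x + 11.0093·(1 − x) = 10.8110
(10.0129 − 11.0093)·x = 10.8110 − 11.0093
x = -0.1983 / -0.9964 = 0.19902 → 19.90% B-10, 80.10% B-11.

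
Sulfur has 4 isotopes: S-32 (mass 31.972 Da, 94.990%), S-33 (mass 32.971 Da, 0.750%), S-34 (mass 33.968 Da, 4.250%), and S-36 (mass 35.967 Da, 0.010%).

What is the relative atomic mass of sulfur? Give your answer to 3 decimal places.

Average mass = Σ (abundance × isotope mass) = 0.94990 × 31.972 + 0.00750 × 32.971 + 0.04250 × 33.968 + 0.00010 × 35.967
= 30.3702 + 0.2473 + 1.4436 + 0.0036 = 32.0647 Da

32.065 Da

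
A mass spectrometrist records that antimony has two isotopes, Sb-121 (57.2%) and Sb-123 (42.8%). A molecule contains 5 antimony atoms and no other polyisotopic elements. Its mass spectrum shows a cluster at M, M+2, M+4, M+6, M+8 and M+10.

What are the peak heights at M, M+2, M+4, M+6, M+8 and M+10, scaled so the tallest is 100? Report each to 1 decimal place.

Each Sb atom is independently Sb-121 (p = 0.572) or Sb-123 (q = 0.428); the cluster is the binomial expansion (p + q)^5.
P(M) = 0.572^5 = 0.061232
P(M+2) = 5 × 0.572^4 × 0.428^1 = 0.229086
P(M+4) = 10 × 0.572^3 × 0.428^2 = 0.342827
P(M+6) = 10 × 0.572^2 × 0.428^3 = 0.256521
P(M+8) = 5 × 0.572^1 × 0.428^4 = 0.095971
P(M+10) = 0.428^5 = 0.014362
The M+4 peak is largest (0.342827); scaling to 100 gives 17.9 : 66.8 : 100.0 : 74.8 : 28.0 : 4.2.

17.9 : 66.8 : 100.0 : 74.8 : 28.0 : 4.2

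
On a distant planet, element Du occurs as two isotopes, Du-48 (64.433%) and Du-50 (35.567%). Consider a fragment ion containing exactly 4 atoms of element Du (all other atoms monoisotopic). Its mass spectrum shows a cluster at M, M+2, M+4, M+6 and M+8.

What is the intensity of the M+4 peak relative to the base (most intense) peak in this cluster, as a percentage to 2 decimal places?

82.80%

(0.64433 + 0.35567)^4 gives M 0.1724, M+2 0.3806, M+4 0.3151, M+6 0.1160, M+8 0.0160; the largest is M+2.
P(M+2) = C(4,1) × 0.64433^3 × 0.35567^1 = 4 × 0.26750078 × 0.35567 = 0.380568 (base)
P(M+4) = C(4,2) × 0.64433^2 × 0.35567^2 = 6 × 0.41516115 × 0.12650115 = 0.315110
Relative intensity = 0.315110 / 0.380568 × 100 = 82.80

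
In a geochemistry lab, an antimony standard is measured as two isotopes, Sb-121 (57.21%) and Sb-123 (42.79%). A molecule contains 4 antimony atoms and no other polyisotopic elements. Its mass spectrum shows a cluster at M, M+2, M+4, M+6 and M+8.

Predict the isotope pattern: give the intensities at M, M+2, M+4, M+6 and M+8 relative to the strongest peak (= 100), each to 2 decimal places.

29.79 : 89.13 : 100.00 : 49.86 : 9.32

The 4 Sb atoms are independent, so intensities follow the terms of (0.5721 + 0.4279)^4.
P(M) = 0.5721^4 = 0.107124
P(M+2) = 4 × 0.5721^3 × 0.4279^1 = 0.320493
P(M+4) = 6 × 0.5721^2 × 0.4279^2 = 0.359567
P(M+6) = 4 × 0.5721^1 × 0.4279^3 = 0.179291
P(M+8) = 0.4279^4 = 0.033525
The M+4 peak is largest (0.359567); scaling to 100 gives 29.79 : 89.13 : 100.00 : 49.86 : 9.32.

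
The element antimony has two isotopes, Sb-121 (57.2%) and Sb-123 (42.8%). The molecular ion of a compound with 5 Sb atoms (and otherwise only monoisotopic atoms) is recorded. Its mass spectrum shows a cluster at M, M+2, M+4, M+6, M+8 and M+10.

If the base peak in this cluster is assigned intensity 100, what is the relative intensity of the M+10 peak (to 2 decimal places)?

Term probabilities: M 0.0612, M+2 0.2291, M+4 0.3428, M+6 0.2565, M+8 0.0960, M+10 0.0144. Base peak = M+4.
P(M+4) = C(5,2) × 0.572^3 × 0.428^2 = 10 × 0.18714925 × 0.183184 = 0.342827 (base)
P(M+10) = C(5,5) × 0.572^0 × 0.428^5 = 1 × 1.0000 × 0.01436213 = 0.014362
Relative intensity = 0.014362 / 0.342827 × 100 = 4.19

4.19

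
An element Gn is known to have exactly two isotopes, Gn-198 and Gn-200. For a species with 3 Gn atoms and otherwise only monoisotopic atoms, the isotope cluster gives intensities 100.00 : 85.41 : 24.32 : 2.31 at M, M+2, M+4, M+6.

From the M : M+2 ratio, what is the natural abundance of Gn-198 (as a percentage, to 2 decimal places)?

77.84%

Let p = fractional abundance of Gn-198. I(M+2)/I(M) = [C(3,1)·p^2·(1−p)] / p^3 = 3·(1−p)/p = 85.41/100.00 = 0.8541
(1−p)/p = 0.8541/3 = 0.2847  ⇒  p = 1/(1 + 0.2847) = 0.7784
Gn-198: 77.84%, Gn-200: 22.16%.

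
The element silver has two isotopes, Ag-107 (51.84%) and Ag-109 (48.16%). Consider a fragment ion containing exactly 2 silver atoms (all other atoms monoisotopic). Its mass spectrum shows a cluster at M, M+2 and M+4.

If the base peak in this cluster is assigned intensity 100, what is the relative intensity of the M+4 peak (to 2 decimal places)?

46.45

Binomial terms of (0.5184 + 0.4816)^2: M 0.2687, M+2 0.4993, M+4 0.2319 → M+2 is the base peak.
P(M+2) = C(2,1) × 0.5184^1 × 0.4816^1 = 2 × 0.5184 × 0.4816 = 0.499323 (base)
P(M+4) = C(2,2) × 0.5184^0 × 0.4816^2 = 1 × 1.0000 × 0.23193856 = 0.231939
Relative intensity = 0.231939 / 0.499323 × 100 = 46.45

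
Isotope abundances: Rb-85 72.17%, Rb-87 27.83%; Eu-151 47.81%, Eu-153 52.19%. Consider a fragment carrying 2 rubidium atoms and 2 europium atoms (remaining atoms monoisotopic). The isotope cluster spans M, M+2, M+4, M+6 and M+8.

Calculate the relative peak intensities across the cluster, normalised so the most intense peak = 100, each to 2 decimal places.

33.07 : 97.70 : 100.00 : 41.13 : 5.86

Rubidium pattern (n=2): 0.52085089 : 0.40169822 : 0.07745089
Europium pattern (n=2): 0.22857961 : 0.49904078 : 0.27237961
Convolve the two distributions (both contribute in 2-u steps):
  M: 0.52085089×0.22857961 = 0.119056
  M+2: 0.52085089×0.49904078 + 0.40169822×0.22857961 = 0.351746
  M+4: 0.52085089×0.27237961 + 0.40169822×0.49904078 + 0.07745089×0.22857961 = 0.360037
  M+6: 0.40169822×0.27237961 + 0.07745089×0.49904078 = 0.148066
  M+8: 0.07745089×0.27237961 = 0.021096
Scale to base peak (0.360037) = 100: 33.07 : 97.70 : 100.00 : 41.13 : 5.86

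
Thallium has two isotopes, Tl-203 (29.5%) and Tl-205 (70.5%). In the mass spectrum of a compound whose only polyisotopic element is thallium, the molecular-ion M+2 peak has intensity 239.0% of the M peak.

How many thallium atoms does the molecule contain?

The M+2/M ratio from n Tl atoms is n · q/p = n · 0.705/0.295.
n = 2.390 × 0.295/0.705 = 1.00 ≈ 1

1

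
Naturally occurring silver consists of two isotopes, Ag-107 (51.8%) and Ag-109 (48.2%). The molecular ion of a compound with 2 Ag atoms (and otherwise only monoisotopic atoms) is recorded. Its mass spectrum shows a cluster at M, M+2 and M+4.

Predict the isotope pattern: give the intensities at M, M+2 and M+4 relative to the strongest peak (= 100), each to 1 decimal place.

53.7 : 100.0 : 46.5

Expanding (0.518 + 0.482)^2:
P(M) = 0.518^2 = 0.268324
P(M+2) = 2 × 0.518^1 × 0.482^1 = 0.499352
P(M+4) = 0.482^2 = 0.232324
The M+2 peak is largest (0.499352); scaling to 100 gives 53.7 : 100.0 : 46.5.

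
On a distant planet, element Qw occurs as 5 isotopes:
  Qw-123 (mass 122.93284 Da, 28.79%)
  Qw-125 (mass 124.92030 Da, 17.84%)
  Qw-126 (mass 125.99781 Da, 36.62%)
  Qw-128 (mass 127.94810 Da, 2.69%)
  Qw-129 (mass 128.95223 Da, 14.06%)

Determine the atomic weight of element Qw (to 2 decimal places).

125.39 Da

The abundance-weighted mean is 0.2879 × 122.93284 + 0.1784 × 124.92030 + 0.3662 × 125.99781 + 0.0269 × 127.94810 + 0.1406 × 128.95223
= 35.392365 + 22.285782 + 46.140398 + 3.441804 + 18.130684 = 125.391033 Da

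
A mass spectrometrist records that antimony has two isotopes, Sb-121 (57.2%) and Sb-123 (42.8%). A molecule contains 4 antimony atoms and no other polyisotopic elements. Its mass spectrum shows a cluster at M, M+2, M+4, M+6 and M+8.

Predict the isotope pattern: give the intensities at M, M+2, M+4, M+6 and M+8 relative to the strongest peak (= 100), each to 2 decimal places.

Each Sb atom is independently Sb-121 (p = 0.572) or Sb-123 (q = 0.428); the cluster is the binomial expansion (p + q)^4.
P(M) = 0.572^4 = 0.107049
P(M+2) = 4 × 0.572^3 × 0.428^1 = 0.320400
P(M+4) = 6 × 0.572^2 × 0.428^2 = 0.359609
P(M+6) = 4 × 0.572^1 × 0.428^3 = 0.179385
P(M+8) = 0.428^4 = 0.033556
The M+4 peak is largest (0.359609); scaling to 100 gives 29.77 : 89.10 : 100.00 : 49.88 : 9.33.

29.77 : 89.10 : 100.00 : 49.88 : 9.33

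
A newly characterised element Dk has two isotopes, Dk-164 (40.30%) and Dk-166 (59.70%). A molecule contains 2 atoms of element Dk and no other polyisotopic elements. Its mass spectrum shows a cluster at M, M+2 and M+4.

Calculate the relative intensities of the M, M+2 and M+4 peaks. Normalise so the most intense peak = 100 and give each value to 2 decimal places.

Each Dk atom is independently Dk-164 (p = 0.4030) or Dk-166 (q = 0.5970); the cluster is the binomial expansion (p + q)^2.
P(M) = 0.4030^2 = 0.162409
P(M+2) = 2 × 0.4030^1 × 0.5970^1 = 0.481182
P(M+4) = 0.5970^2 = 0.356409
The M+2 peak is largest (0.481182); scaling to 100 gives 33.75 : 100.00 : 74.07.

33.75 : 100.00 : 74.07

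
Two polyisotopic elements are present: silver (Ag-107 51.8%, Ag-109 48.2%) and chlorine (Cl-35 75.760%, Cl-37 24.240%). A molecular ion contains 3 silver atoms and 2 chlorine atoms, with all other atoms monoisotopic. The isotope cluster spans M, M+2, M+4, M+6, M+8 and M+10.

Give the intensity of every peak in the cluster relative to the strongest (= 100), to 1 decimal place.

Silver pattern (n=3): 0.13899183 : 0.3879965 : 0.3610315 : 0.11198017
Chlorine pattern (n=2): 0.57395776 : 0.36728448 : 0.05875776
Convolve the two distributions (both contribute in 2-u steps):
  M: 0.13899183×0.57395776 = 0.079775
  M+2: 0.13899183×0.36728448 + 0.3879965×0.57395776 = 0.273743
  M+4: 0.13899183×0.05875776 + 0.3879965×0.36728448 + 0.3610315×0.57395776 = 0.357889
  M+6: 0.3879965×0.05875776 + 0.3610315×0.36728448 + 0.11198017×0.57395776 = 0.219671
  M+8: 0.3610315×0.05875776 + 0.11198017×0.36728448 = 0.062342
  M+10: 0.11198017×0.05875776 = 0.006580
Scale to base peak (0.357889) = 100: 22.3 : 76.5 : 100.0 : 61.4 : 17.4 : 1.8

22.3 : 76.5 : 100.0 : 61.4 : 17.4 : 1.8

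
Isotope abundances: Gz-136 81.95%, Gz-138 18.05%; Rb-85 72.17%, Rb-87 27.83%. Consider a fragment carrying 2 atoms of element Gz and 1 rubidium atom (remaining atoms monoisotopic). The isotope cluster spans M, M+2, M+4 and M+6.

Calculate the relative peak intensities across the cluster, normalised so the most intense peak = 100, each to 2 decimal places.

Element Gz pattern (n=2): 0.67158025 : 0.2958395 : 0.03258025
Rubidium pattern (n=1): 0.7217 : 0.2783
Convolve the two distributions (both contribute in 2-u steps):
  M: 0.67158025×0.7217 = 0.484679
  M+2: 0.67158025×0.2783 + 0.2958395×0.7217 = 0.400408
  M+4: 0.2958395×0.2783 + 0.03258025×0.7217 = 0.105845
  M+6: 0.03258025×0.2783 = 0.009067
Scale to base peak (0.484679) = 100: 100.00 : 82.61 : 21.84 : 1.87

100.00 : 82.61 : 21.84 : 1.87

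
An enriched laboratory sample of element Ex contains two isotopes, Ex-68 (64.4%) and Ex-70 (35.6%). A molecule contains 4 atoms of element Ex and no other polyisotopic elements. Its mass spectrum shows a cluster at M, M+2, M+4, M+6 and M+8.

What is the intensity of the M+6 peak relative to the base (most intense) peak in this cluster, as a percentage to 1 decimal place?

(0.644 + 0.356)^4 gives M 0.1720, M+2 0.3803, M+4 0.3154, M+6 0.1162, M+8 0.0161; the largest is M+2.
P(M+2) = C(4,1) × 0.644^3 × 0.356^1 = 4 × 0.26708998 × 0.3560 = 0.380336 (base)
P(M+6) = C(4,3) × 0.644^1 × 0.356^3 = 4 × 0.6440 × 0.04511802 = 0.116224
Relative intensity = 0.116224 / 0.380336 × 100 = 30.6

30.6%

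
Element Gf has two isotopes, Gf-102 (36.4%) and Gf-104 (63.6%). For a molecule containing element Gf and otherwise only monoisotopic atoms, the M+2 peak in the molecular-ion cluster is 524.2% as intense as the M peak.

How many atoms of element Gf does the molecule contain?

For n independent Gf atoms, I(M+2)/I(M) = n · (abundance Gf-104) / (abundance Gf-102) = n · 0.636/0.364.
n = 5.242 × 0.364/0.636 = 3.00 ≈ 3

3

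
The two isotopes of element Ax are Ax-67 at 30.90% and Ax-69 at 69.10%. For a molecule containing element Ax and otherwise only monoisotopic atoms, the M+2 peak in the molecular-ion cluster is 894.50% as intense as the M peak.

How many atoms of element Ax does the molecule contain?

4

For n independent Ax atoms, I(M+2)/I(M) = n · (abundance Ax-69) / (abundance Ax-67) = n · 0.6910/0.3090.
n = 8.9450 × 0.3090/0.6910 = 4.00 ≈ 4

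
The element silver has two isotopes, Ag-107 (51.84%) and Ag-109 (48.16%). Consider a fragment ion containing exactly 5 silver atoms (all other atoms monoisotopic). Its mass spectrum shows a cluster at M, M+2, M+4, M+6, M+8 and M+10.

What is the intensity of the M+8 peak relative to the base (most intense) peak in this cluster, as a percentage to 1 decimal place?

43.2%

Term probabilities: M 0.0374, M+2 0.1739, M+4 0.3231, M+6 0.3002, M+8 0.1394, M+10 0.0259. Base peak = M+4.
P(M+4) = C(5,2) × 0.5184^3 × 0.4816^2 = 10 × 0.13931407 × 0.23193856 = 0.323123 (base)
P(M+8) = C(5,4) × 0.5184^1 × 0.4816^4 = 5 × 0.5184 × 0.0537955 = 0.139438
Relative intensity = 0.139438 / 0.323123 × 100 = 43.2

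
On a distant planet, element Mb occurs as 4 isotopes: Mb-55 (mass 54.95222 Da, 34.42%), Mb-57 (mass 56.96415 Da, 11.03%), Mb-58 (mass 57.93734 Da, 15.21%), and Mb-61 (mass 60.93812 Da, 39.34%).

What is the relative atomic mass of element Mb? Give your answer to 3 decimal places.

The abundance-weighted mean is 0.3442 × 54.95222 + 0.1103 × 56.96415 + 0.1521 × 57.93734 + 0.3934 × 60.93812
= 18.914554 + 6.283146 + 8.812269 + 23.973056 = 57.983025 Da

57.983 Da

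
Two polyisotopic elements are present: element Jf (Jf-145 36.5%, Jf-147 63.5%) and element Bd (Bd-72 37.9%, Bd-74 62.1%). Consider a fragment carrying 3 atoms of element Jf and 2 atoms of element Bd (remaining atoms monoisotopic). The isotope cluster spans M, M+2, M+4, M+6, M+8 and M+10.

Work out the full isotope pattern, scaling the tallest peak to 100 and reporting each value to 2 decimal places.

Element Jf pattern (n=3): 0.04862712 : 0.25379362 : 0.44153138 : 0.25604788
Element Bd pattern (n=2): 0.143641 : 0.470718 : 0.385641
Convolve the two distributions (both contribute in 2-u steps):
  M: 0.04862712×0.143641 = 0.006985
  M+2: 0.04862712×0.470718 + 0.25379362×0.143641 = 0.059345
  M+4: 0.04862712×0.385641 + 0.25379362×0.470718 + 0.44153138×0.143641 = 0.201640
  M+6: 0.25379362×0.385641 + 0.44153138×0.470718 + 0.25604788×0.143641 = 0.342489
  M+8: 0.44153138×0.385641 + 0.25604788×0.470718 = 0.290799
  M+10: 0.25604788×0.385641 = 0.098743
Scale to base peak (0.342489) = 100: 2.04 : 17.33 : 58.87 : 100.00 : 84.91 : 28.83

2.04 : 17.33 : 58.87 : 100.00 : 84.91 : 28.83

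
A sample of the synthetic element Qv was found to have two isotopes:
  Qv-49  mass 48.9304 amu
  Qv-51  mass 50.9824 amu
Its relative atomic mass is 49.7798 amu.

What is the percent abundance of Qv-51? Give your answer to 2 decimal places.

Let x be the fractional abundance of Qv-49; then Qv-51 has abundance 1 − x.
48.9304·x + 50.9824·(1 − x) = 49.7798
(48.9304 − 50.9824)·x = 49.7798 − 50.9824
x = -1.2026 / -2.0520 = 0.58606 → 58.61% Qv-49, 41.39% Qv-51.

41.39%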